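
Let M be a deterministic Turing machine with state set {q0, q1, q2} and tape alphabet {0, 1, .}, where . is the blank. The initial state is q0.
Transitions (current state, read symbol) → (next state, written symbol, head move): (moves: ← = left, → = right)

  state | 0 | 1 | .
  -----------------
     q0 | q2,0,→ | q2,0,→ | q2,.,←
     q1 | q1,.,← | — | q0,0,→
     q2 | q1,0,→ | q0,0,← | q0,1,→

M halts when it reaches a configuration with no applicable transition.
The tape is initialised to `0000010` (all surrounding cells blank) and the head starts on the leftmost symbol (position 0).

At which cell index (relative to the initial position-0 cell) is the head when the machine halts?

5

q0 | .[0]000010   read 0 → write 0, move →, go to q2
q2 | .0[0]00010   read 0 → write 0, move →, go to q1
q1 | .00[0]0010   read 0 → write ., move ←, go to q1
q1 | .0[0].0010   read 0 → write ., move ←, go to q1
q1 | .[0]..0010   read 0 → write ., move ←, go to q1
q1 | [.]...0010   read . → write 0, move →, go to q0
q0 | 0[.]..0010   read . → write ., move ←, go to q2
q2 | [0]...0010   read 0 → write 0, move →, go to q1
q1 | 0[.]..0010   read . → write 0, move →, go to q0
q0 | 00[.].0010   read . → write ., move ←, go to q2
q2 | 0[0]..0010   read 0 → write 0, move →, go to q1
q1 | 00[.].0010   read . → write 0, move →, go to q0
q0 | 000[.]0010   read . → write ., move ←, go to q2
q2 | 00[0].0010   read 0 → write 0, move →, go to q1
q1 | 000[.]0010   read . → write 0, move →, go to q0
q0 | 0000[0]010   read 0 → write 0, move →, go to q2
q2 | 00000[0]10   read 0 → write 0, move →, go to q1
q1 | 000000[1]0
At halt the head is at cell 5.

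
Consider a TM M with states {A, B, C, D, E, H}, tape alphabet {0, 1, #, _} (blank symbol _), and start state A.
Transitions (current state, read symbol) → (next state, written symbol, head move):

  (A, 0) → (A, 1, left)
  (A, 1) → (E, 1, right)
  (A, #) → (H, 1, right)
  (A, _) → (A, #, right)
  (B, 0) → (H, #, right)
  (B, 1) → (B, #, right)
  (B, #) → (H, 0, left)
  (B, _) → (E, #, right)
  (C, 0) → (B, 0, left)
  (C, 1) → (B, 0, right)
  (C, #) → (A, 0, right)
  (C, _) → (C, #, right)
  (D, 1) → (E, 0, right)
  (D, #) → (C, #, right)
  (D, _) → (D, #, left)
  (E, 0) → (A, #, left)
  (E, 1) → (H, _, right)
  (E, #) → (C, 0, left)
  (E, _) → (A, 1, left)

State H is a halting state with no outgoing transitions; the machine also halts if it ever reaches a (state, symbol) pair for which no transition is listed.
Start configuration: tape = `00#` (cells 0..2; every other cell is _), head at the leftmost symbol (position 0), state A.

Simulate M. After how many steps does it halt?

state=A head=0 tape=_[0]0#   (A,0)→(A,1,left)
state=A head=-1 tape=[_]10#   (A,_)→(A,#,right)
state=A head=0 tape=#[1]0#   (A,1)→(E,1,right)
state=E head=1 tape=#1[0]#   (E,0)→(A,#,left)
state=A head=0 tape=#[1]##   (A,1)→(E,1,right)
state=E head=1 tape=#1[#]#   (E,#)→(C,0,left)
state=C head=0 tape=#[1]0#   (C,1)→(B,0,right)
state=B head=1 tape=#0[0]#   (B,0)→(H,#,right)
state=H head=2 tape=#0#[#]
M halts after 8 transitions.

8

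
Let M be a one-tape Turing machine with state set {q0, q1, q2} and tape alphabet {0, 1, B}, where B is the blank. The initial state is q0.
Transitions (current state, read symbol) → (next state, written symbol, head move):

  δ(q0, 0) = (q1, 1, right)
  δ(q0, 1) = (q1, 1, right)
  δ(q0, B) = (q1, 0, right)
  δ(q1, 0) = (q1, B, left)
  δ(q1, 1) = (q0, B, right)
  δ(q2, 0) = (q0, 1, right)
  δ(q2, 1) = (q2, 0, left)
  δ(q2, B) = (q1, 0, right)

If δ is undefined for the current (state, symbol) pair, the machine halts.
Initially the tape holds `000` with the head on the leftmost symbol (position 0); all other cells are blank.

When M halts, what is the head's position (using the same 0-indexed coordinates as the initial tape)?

state=q0 head=0 tape=[0]00   (q0,0)→(q1,1,right)
state=q1 head=1 tape=1[0]0   (q1,0)→(q1,B,left)
state=q1 head=0 tape=[1]B0   (q1,1)→(q0,B,right)
state=q0 head=1 tape=B[B]0   (q0,B)→(q1,0,right)
state=q1 head=2 tape=B0[0]   (q1,0)→(q1,B,left)
state=q1 head=1 tape=B[0]B   (q1,0)→(q1,B,left)
state=q1 head=0 tape=[B]BB
At halt the head is at cell 0.

0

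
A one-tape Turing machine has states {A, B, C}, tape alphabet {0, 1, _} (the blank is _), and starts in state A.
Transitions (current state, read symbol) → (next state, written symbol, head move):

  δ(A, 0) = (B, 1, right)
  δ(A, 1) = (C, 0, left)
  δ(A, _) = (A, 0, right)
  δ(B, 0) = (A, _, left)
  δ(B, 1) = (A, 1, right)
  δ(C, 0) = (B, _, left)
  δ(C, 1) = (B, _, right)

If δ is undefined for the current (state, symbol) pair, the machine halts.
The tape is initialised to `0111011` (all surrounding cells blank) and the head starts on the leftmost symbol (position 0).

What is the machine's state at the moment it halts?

A | _[0]111011   read 0 → write 1, move right, go to B
B | _1[1]11011   read 1 → write 1, move right, go to A
A | _11[1]1011   read 1 → write 0, move left, go to C
C | _1[1]01011   read 1 → write _, move right, go to B
B | _1_[0]1011   read 0 → write _, move left, go to A
A | _1[_]_1011   read _ → write 0, move right, go to A
A | _10[_]1011   read _ → write 0, move right, go to A
A | _100[1]011   read 1 → write 0, move left, go to C
C | _10[0]0011   read 0 → write _, move left, go to B
B | _1[0]_0011   read 0 → write _, move left, go to A
A | _[1]__0011   read 1 → write 0, move left, go to C
C | [_]0__0011
No transition is defined for (C, _); M halts in state C.

C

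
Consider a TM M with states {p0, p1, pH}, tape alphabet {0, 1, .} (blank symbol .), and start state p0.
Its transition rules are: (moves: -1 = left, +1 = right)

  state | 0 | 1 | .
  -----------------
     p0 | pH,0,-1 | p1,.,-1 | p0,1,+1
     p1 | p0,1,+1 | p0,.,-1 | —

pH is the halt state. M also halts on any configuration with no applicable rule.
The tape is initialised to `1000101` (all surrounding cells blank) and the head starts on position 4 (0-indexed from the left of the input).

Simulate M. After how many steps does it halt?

p0 | 1000[1]01   read 1 → write ., move -1, go to p1
p1 | 100[0].01   read 0 → write 1, move +1, go to p0
p0 | 1001[.]01   read . → write 1, move +1, go to p0
p0 | 10011[0]1   read 0 → write 0, move -1, go to pH
pH | 1001[1]01
M halts after 4 transitions.

4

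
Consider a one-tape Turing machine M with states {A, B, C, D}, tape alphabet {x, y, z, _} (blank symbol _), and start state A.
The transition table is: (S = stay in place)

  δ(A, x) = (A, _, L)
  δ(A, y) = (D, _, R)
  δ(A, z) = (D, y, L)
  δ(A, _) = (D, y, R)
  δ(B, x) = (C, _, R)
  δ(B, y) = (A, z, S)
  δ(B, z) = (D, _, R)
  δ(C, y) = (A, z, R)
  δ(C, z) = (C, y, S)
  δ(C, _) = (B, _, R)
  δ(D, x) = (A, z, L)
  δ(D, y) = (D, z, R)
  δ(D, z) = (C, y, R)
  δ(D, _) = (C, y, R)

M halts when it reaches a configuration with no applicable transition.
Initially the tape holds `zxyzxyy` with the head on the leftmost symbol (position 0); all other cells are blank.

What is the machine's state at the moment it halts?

A | _[z]xyzxyy___   read z → write y, move L, go to D
D | [_]yxyzxyy___   read _ → write y, move R, go to C
C | y[y]xyzxyy___   read y → write z, move R, go to A
A | yz[x]yzxyy___   read x → write _, move L, go to A
A | y[z]_yzxyy___   read z → write y, move L, go to D
D | [y]y_yzxyy___   read y → write z, move R, go to D
D | z[y]_yzxyy___   read y → write z, move R, go to D
D | zz[_]yzxyy___   read _ → write y, move R, go to C
C | zzy[y]zxyy___   read y → write z, move R, go to A
A | zzyz[z]xyy___   read z → write y, move L, go to D
D | zzy[z]yxyy___   read z → write y, move R, go to C
C | zzyy[y]xyy___   read y → write z, move R, go to A
A | zzyyz[x]yy___   read x → write _, move L, go to A
A | zzyy[z]_yy___   read z → write y, move L, go to D
D | zzy[y]y_yy___   read y → write z, move R, go to D
D | zzyz[y]_yy___   read y → write z, move R, go to D
D | zzyzz[_]yy___   read _ → write y, move R, go to C
C | zzyzzy[y]y___   read y → write z, move R, go to A
A | zzyzzyz[y]___   read y → write _, move R, go to D
D | zzyzzyz_[_]__   read _ → write y, move R, go to C
C | zzyzzyz_y[_]_   read _ → write _, move R, go to B
B | zzyzzyz_y_[_]
No transition is defined for (B, _); M halts in state B.

B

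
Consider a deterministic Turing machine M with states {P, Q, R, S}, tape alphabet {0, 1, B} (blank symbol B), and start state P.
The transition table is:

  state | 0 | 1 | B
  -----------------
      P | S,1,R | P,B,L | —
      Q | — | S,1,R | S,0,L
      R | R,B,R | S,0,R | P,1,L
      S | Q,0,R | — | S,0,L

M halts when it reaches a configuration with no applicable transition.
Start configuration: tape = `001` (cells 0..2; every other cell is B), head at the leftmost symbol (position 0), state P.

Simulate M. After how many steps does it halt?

4

state=P head=0 tape=[0]01B   (P,0)→(S,1,R)
state=S head=1 tape=1[0]1B   (S,0)→(Q,0,R)
state=Q head=2 tape=10[1]B   (Q,1)→(S,1,R)
state=S head=3 tape=101[B]   (S,B)→(S,0,L)
state=S head=2 tape=10[1]0
M halts after 4 transitions.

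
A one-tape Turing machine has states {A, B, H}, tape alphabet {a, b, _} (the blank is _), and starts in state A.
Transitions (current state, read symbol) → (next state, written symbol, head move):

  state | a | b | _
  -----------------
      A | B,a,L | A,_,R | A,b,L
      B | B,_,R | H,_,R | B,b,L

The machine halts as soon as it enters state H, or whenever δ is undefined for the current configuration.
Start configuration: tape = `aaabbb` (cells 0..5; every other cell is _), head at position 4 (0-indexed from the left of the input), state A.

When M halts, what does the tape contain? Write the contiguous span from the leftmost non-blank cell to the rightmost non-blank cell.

state=A head=4 tape=aaab[b]b__   (A,b)→(A,_,R)
state=A head=5 tape=aaab_[b]__   (A,b)→(A,_,R)
state=A head=6 tape=aaab__[_]_   (A,_)→(A,b,L)
state=A head=5 tape=aaab_[_]b_   (A,_)→(A,b,L)
state=A head=4 tape=aaab[_]bb_   (A,_)→(A,b,L)
state=A head=3 tape=aaa[b]bbb_   (A,b)→(A,_,R)
state=A head=4 tape=aaa_[b]bb_   (A,b)→(A,_,R)
state=A head=5 tape=aaa__[b]b_   (A,b)→(A,_,R)
state=A head=6 tape=aaa___[b]_   (A,b)→(A,_,R)
state=A head=7 tape=aaa____[_]   (A,_)→(A,b,L)
state=A head=6 tape=aaa___[_]b   (A,_)→(A,b,L)
state=A head=5 tape=aaa__[_]bb   (A,_)→(A,b,L)
state=A head=4 tape=aaa_[_]bbb   (A,_)→(A,b,L)
state=A head=3 tape=aaa[_]bbbb   (A,_)→(A,b,L)
state=A head=2 tape=aa[a]bbbbb   (A,a)→(B,a,L)
state=B head=1 tape=a[a]abbbbb   (B,a)→(B,_,R)
state=B head=2 tape=a_[a]bbbbb   (B,a)→(B,_,R)
state=B head=3 tape=a__[b]bbbb   (B,b)→(H,_,R)
state=H head=4 tape=a___[b]bbb
The non-blank tape span at halt is a___bbbb.

a___bbbb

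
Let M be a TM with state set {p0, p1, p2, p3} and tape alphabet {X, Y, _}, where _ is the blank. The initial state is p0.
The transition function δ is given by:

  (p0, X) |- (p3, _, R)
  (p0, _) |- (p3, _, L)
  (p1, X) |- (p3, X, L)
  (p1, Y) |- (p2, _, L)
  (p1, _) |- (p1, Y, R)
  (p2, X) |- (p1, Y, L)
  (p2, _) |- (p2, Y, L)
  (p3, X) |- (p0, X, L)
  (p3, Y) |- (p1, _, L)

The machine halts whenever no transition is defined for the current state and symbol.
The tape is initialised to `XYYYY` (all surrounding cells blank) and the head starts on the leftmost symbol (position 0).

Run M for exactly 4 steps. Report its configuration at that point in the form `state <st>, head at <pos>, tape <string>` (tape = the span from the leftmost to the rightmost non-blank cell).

p0 | [X]YYYY   read X → write _, move R, go to p3
p3 | _[Y]YYY   read Y → write _, move L, go to p1
p1 | [_]_YYY   read _ → write Y, move R, go to p1
p1 | Y[_]YYY   read _ → write Y, move R, go to p1
p1 | YY[Y]YY
After 4 steps: state p1, head at 2, tape YYYYY.

state p1, head at 2, tape YYYYY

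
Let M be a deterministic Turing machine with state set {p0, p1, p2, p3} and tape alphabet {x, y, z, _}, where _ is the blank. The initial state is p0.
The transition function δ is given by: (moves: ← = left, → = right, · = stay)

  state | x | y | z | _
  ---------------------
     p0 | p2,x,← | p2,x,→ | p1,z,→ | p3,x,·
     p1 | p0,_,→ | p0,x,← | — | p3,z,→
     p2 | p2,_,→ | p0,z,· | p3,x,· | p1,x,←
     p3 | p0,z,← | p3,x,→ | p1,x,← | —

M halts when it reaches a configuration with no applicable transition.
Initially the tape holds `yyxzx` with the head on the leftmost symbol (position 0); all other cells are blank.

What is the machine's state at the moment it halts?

p1

state=p0 head=0 tape=[y]yxzx_   (p0,y)→(p2,x,→)
state=p2 head=1 tape=x[y]xzx_   (p2,y)→(p0,z,·)
state=p0 head=1 tape=x[z]xzx_   (p0,z)→(p1,z,→)
state=p1 head=2 tape=xz[x]zx_   (p1,x)→(p0,_,→)
state=p0 head=3 tape=xz_[z]x_   (p0,z)→(p1,z,→)
state=p1 head=4 tape=xz_z[x]_   (p1,x)→(p0,_,→)
state=p0 head=5 tape=xz_z_[_]   (p0,_)→(p3,x,·)
state=p3 head=5 tape=xz_z_[x]   (p3,x)→(p0,z,←)
state=p0 head=4 tape=xz_z[_]z   (p0,_)→(p3,x,·)
state=p3 head=4 tape=xz_z[x]z   (p3,x)→(p0,z,←)
state=p0 head=3 tape=xz_[z]zz   (p0,z)→(p1,z,→)
state=p1 head=4 tape=xz_z[z]z
No transition is defined for (p1, z); M halts in state p1.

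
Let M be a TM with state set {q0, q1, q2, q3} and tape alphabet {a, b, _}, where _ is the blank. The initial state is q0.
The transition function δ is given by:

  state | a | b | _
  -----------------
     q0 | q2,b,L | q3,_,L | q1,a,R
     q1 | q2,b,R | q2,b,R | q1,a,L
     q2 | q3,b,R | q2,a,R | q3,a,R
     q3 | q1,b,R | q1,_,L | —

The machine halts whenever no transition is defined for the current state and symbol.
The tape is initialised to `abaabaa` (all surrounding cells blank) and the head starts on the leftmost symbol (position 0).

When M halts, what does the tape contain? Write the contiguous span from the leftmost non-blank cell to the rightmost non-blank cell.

bbabbabbb

q0 | _[a]baabaa__   read a → write b, move L, go to q2
q2 | [_]bbaabaa__   read _ → write a, move R, go to q3
q3 | a[b]baabaa__   read b → write _, move L, go to q1
q1 | [a]_baabaa__   read a → write b, move R, go to q2
q2 | b[_]baabaa__   read _ → write a, move R, go to q3
q3 | ba[b]aabaa__   read b → write _, move L, go to q1
q1 | b[a]_aabaa__   read a → write b, move R, go to q2
q2 | bb[_]aabaa__   read _ → write a, move R, go to q3
q3 | bba[a]abaa__   read a → write b, move R, go to q1
q1 | bbab[a]baa__   read a → write b, move R, go to q2
q2 | bbabb[b]aa__   read b → write a, move R, go to q2
q2 | bbabba[a]a__   read a → write b, move R, go to q3
q3 | bbabbab[a]__   read a → write b, move R, go to q1
q1 | bbabbabb[_]_   read _ → write a, move L, go to q1
q1 | bbabbab[b]a_   read b → write b, move R, go to q2
q2 | bbabbabb[a]_   read a → write b, move R, go to q3
q3 | bbabbabbb[_]
The non-blank tape span at halt is bbabbabbb.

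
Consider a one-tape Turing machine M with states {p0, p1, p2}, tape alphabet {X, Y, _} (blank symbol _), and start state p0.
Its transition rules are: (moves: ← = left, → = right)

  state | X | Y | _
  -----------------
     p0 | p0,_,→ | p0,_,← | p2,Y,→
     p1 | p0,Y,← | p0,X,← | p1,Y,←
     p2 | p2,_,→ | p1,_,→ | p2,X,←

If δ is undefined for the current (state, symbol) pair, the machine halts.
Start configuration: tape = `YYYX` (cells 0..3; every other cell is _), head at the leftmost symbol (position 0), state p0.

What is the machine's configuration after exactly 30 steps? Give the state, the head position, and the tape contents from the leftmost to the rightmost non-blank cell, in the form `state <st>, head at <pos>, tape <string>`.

state=p0 head=0 tape=_[Y]YYX__   (p0,Y)→(p0,_,←)
state=p0 head=-1 tape=[_]_YYX__   (p0,_)→(p2,Y,→)
state=p2 head=0 tape=Y[_]YYX__   (p2,_)→(p2,X,←)
state=p2 head=-1 tape=[Y]XYYX__   (p2,Y)→(p1,_,→)
state=p1 head=0 tape=_[X]YYX__   (p1,X)→(p0,Y,←)
state=p0 head=-1 tape=[_]YYYX__   (p0,_)→(p2,Y,→)
state=p2 head=0 tape=Y[Y]YYX__   (p2,Y)→(p1,_,→)
state=p1 head=1 tape=Y_[Y]YX__   (p1,Y)→(p0,X,←)
state=p0 head=0 tape=Y[_]XYX__   (p0,_)→(p2,Y,→)
state=p2 head=1 tape=YY[X]YX__   (p2,X)→(p2,_,→)
state=p2 head=2 tape=YY_[Y]X__   (p2,Y)→(p1,_,→)
state=p1 head=3 tape=YY__[X]__   (p1,X)→(p0,Y,←)
state=p0 head=2 tape=YY_[_]Y__   (p0,_)→(p2,Y,→)
state=p2 head=3 tape=YY_Y[Y]__   (p2,Y)→(p1,_,→)
state=p1 head=4 tape=YY_Y_[_]_   (p1,_)→(p1,Y,←)
state=p1 head=3 tape=YY_Y[_]Y_   (p1,_)→(p1,Y,←)
state=p1 head=2 tape=YY_[Y]YY_   (p1,Y)→(p0,X,←)
state=p0 head=1 tape=YY[_]XYY_   (p0,_)→(p2,Y,→)
state=p2 head=2 tape=YYY[X]YY_   (p2,X)→(p2,_,→)
state=p2 head=3 tape=YYY_[Y]Y_   (p2,Y)→(p1,_,→)
state=p1 head=4 tape=YYY__[Y]_   (p1,Y)→(p0,X,←)
state=p0 head=3 tape=YYY_[_]X_   (p0,_)→(p2,Y,→)
state=p2 head=4 tape=YYY_Y[X]_   (p2,X)→(p2,_,→)
state=p2 head=5 tape=YYY_Y_[_]   (p2,_)→(p2,X,←)
state=p2 head=4 tape=YYY_Y[_]X   (p2,_)→(p2,X,←)
state=p2 head=3 tape=YYY_[Y]XX   (p2,Y)→(p1,_,→)
state=p1 head=4 tape=YYY__[X]X   (p1,X)→(p0,Y,←)
state=p0 head=3 tape=YYY_[_]YX   (p0,_)→(p2,Y,→)
state=p2 head=4 tape=YYY_Y[Y]X   (p2,Y)→(p1,_,→)
state=p1 head=5 tape=YYY_Y_[X]   (p1,X)→(p0,Y,←)
state=p0 head=4 tape=YYY_Y[_]Y
After 30 steps: state p0, head at 4, tape YYY_Y_Y.

state p0, head at 4, tape YYY_Y_Y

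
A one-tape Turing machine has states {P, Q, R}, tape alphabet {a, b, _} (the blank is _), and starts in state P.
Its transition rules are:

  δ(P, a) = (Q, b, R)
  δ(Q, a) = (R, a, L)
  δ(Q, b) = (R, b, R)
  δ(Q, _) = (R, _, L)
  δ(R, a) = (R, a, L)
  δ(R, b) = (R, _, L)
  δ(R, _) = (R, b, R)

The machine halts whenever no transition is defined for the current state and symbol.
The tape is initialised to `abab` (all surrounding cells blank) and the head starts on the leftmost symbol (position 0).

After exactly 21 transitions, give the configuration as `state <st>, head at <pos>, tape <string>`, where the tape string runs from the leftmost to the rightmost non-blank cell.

P | ___[a]bab   read a → write b, move R, go to Q
Q | ___b[b]ab   read b → write b, move R, go to R
R | ___bb[a]b   read a → write a, move L, go to R
R | ___b[b]ab   read b → write _, move L, go to R
R | ___[b]_ab   read b → write _, move L, go to R
R | __[_]__ab   read _ → write b, move R, go to R
R | __b[_]_ab   read _ → write b, move R, go to R
R | __bb[_]ab   read _ → write b, move R, go to R
R | __bbb[a]b   read a → write a, move L, go to R
R | __bb[b]ab   read b → write _, move L, go to R
R | __b[b]_ab   read b → write _, move L, go to R
R | __[b]__ab   read b → write _, move L, go to R
R | _[_]___ab   read _ → write b, move R, go to R
R | _b[_]__ab   read _ → write b, move R, go to R
R | _bb[_]_ab   read _ → write b, move R, go to R
R | _bbb[_]ab   read _ → write b, move R, go to R
R | _bbbb[a]b   read a → write a, move L, go to R
R | _bbb[b]ab   read b → write _, move L, go to R
R | _bb[b]_ab   read b → write _, move L, go to R
R | _b[b]__ab   read b → write _, move L, go to R
R | _[b]___ab   read b → write _, move L, go to R
R | [_]____ab
After 21 steps: state R, head at -3, tape ab.

state R, head at -3, tape ab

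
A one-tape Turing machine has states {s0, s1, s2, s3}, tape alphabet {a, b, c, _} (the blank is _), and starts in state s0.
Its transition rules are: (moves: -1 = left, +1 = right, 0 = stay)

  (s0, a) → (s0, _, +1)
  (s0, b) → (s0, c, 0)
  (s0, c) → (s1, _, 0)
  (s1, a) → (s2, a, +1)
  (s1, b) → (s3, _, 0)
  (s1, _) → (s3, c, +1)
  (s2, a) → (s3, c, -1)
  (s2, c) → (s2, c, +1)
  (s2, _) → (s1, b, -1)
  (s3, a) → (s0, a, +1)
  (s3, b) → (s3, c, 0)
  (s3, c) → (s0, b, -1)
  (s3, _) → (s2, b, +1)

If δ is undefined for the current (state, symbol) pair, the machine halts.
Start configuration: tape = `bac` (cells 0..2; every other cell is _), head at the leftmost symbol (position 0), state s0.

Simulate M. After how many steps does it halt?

10

s0 | [b]ac__   read b → write c, move 0, go to s0
s0 | [c]ac__   read c → write _, move 0, go to s1
s1 | [_]ac__   read _ → write c, move +1, go to s3
s3 | c[a]c__   read a → write a, move +1, go to s0
s0 | ca[c]__   read c → write _, move 0, go to s1
s1 | ca[_]__   read _ → write c, move +1, go to s3
s3 | cac[_]_   read _ → write b, move +1, go to s2
s2 | cacb[_]   read _ → write b, move -1, go to s1
s1 | cac[b]b   read b → write _, move 0, go to s3
s3 | cac[_]b   read _ → write b, move +1, go to s2
s2 | cacb[b]
M halts after 10 transitions.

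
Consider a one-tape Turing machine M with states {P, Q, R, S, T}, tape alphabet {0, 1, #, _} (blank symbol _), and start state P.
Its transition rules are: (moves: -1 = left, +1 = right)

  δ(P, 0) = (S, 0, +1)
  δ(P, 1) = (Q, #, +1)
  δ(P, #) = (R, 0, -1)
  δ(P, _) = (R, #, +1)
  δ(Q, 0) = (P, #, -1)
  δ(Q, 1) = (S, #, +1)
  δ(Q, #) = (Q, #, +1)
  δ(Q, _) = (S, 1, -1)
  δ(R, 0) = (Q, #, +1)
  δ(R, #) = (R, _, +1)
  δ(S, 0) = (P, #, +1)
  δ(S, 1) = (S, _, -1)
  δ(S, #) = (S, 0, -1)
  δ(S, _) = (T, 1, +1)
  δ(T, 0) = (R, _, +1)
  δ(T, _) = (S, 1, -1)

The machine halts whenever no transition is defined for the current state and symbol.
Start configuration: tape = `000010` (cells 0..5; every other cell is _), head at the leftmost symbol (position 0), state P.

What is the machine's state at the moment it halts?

R

P | [0]00010___   read 0 → write 0, move +1, go to S
S | 0[0]0010___   read 0 → write #, move +1, go to P
P | 0#[0]010___   read 0 → write 0, move +1, go to S
S | 0#0[0]10___   read 0 → write #, move +1, go to P
P | 0#0#[1]0___   read 1 → write #, move +1, go to Q
Q | 0#0##[0]___   read 0 → write #, move -1, go to P
P | 0#0#[#]#___   read # → write 0, move -1, go to R
R | 0#0[#]0#___   read # → write _, move +1, go to R
R | 0#0_[0]#___   read 0 → write #, move +1, go to Q
Q | 0#0_#[#]___   read # → write #, move +1, go to Q
Q | 0#0_##[_]__   read _ → write 1, move -1, go to S
S | 0#0_#[#]1__   read # → write 0, move -1, go to S
S | 0#0_[#]01__   read # → write 0, move -1, go to S
S | 0#0[_]001__   read _ → write 1, move +1, go to T
T | 0#01[0]01__   read 0 → write _, move +1, go to R
R | 0#01_[0]1__   read 0 → write #, move +1, go to Q
Q | 0#01_#[1]__   read 1 → write #, move +1, go to S
S | 0#01_##[_]_   read _ → write 1, move +1, go to T
T | 0#01_##1[_]   read _ → write 1, move -1, go to S
S | 0#01_##[1]1   read 1 → write _, move -1, go to S
S | 0#01_#[#]_1   read # → write 0, move -1, go to S
S | 0#01_[#]0_1   read # → write 0, move -1, go to S
S | 0#01[_]00_1   read _ → write 1, move +1, go to T
T | 0#011[0]0_1   read 0 → write _, move +1, go to R
R | 0#011_[0]_1   read 0 → write #, move +1, go to Q
Q | 0#011_#[_]1   read _ → write 1, move -1, go to S
S | 0#011_[#]11   read # → write 0, move -1, go to S
S | 0#011[_]011   read _ → write 1, move +1, go to T
T | 0#0111[0]11   read 0 → write _, move +1, go to R
R | 0#0111_[1]1
No transition is defined for (R, 1); M halts in state R.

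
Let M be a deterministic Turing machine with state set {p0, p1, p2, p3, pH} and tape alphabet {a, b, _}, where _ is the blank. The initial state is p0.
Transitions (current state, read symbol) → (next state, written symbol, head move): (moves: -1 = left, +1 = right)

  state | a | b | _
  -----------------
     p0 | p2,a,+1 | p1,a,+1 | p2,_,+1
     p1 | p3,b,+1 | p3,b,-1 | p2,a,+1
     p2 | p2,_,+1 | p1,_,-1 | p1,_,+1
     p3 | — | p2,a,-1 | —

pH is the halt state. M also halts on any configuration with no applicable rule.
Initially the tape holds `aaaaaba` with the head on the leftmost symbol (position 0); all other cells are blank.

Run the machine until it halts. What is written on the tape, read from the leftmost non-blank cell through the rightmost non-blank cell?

a___a_b

p0 | [a]aaaaba_   read a → write a, move +1, go to p2
p2 | a[a]aaaba_   read a → write _, move +1, go to p2
p2 | a_[a]aaba_   read a → write _, move +1, go to p2
p2 | a__[a]aba_   read a → write _, move +1, go to p2
p2 | a___[a]ba_   read a → write _, move +1, go to p2
p2 | a____[b]a_   read b → write _, move -1, go to p1
p1 | a___[_]_a_   read _ → write a, move +1, go to p2
p2 | a___a[_]a_   read _ → write _, move +1, go to p1
p1 | a___a_[a]_   read a → write b, move +1, go to p3
p3 | a___a_b[_]
The non-blank tape span at halt is a___a_b.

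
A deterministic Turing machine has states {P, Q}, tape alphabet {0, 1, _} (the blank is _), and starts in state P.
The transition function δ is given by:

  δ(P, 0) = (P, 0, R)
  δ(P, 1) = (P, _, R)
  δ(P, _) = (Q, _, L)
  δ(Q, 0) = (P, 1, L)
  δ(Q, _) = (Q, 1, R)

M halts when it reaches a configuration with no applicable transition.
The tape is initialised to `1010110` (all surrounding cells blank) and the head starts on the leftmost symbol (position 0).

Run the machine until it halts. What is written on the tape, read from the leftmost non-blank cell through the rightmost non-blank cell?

0_0111

P | [1]010110_   read 1 → write _, move R, go to P
P | _[0]10110_   read 0 → write 0, move R, go to P
P | _0[1]0110_   read 1 → write _, move R, go to P
P | _0_[0]110_   read 0 → write 0, move R, go to P
P | _0_0[1]10_   read 1 → write _, move R, go to P
P | _0_0_[1]0_   read 1 → write _, move R, go to P
P | _0_0__[0]_   read 0 → write 0, move R, go to P
P | _0_0__0[_]   read _ → write _, move L, go to Q
Q | _0_0__[0]_   read 0 → write 1, move L, go to P
P | _0_0_[_]1_   read _ → write _, move L, go to Q
Q | _0_0[_]_1_   read _ → write 1, move R, go to Q
Q | _0_01[_]1_   read _ → write 1, move R, go to Q
Q | _0_011[1]_
The non-blank tape span at halt is 0_0111.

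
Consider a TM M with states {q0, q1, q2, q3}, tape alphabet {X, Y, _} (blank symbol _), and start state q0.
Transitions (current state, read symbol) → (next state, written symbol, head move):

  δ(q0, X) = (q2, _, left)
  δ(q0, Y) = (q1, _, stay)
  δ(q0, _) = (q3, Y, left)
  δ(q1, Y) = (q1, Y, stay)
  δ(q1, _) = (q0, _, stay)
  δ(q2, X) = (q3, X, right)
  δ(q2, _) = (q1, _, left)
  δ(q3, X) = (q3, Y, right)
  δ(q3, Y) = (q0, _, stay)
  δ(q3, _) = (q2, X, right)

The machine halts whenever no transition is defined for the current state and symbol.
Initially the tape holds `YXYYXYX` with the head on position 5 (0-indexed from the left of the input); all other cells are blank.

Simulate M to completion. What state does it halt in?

state=q0 head=5 tape=_YXYYX[Y]X   (q0,Y)→(q1,_,stay)
state=q1 head=5 tape=_YXYYX[_]X   (q1,_)→(q0,_,stay)
state=q0 head=5 tape=_YXYYX[_]X   (q0,_)→(q3,Y,left)
state=q3 head=4 tape=_YXYY[X]YX   (q3,X)→(q3,Y,right)
state=q3 head=5 tape=_YXYYY[Y]X   (q3,Y)→(q0,_,stay)
state=q0 head=5 tape=_YXYYY[_]X   (q0,_)→(q3,Y,left)
state=q3 head=4 tape=_YXYY[Y]YX   (q3,Y)→(q0,_,stay)
state=q0 head=4 tape=_YXYY[_]YX   (q0,_)→(q3,Y,left)
state=q3 head=3 tape=_YXY[Y]YYX   (q3,Y)→(q0,_,stay)
state=q0 head=3 tape=_YXY[_]YYX   (q0,_)→(q3,Y,left)
state=q3 head=2 tape=_YX[Y]YYYX   (q3,Y)→(q0,_,stay)
state=q0 head=2 tape=_YX[_]YYYX   (q0,_)→(q3,Y,left)
state=q3 head=1 tape=_Y[X]YYYYX   (q3,X)→(q3,Y,right)
state=q3 head=2 tape=_YY[Y]YYYX   (q3,Y)→(q0,_,stay)
state=q0 head=2 tape=_YY[_]YYYX   (q0,_)→(q3,Y,left)
state=q3 head=1 tape=_Y[Y]YYYYX   (q3,Y)→(q0,_,stay)
state=q0 head=1 tape=_Y[_]YYYYX   (q0,_)→(q3,Y,left)
state=q3 head=0 tape=_[Y]YYYYYX   (q3,Y)→(q0,_,stay)
state=q0 head=0 tape=_[_]YYYYYX   (q0,_)→(q3,Y,left)
state=q3 head=-1 tape=[_]YYYYYYX   (q3,_)→(q2,X,right)
state=q2 head=0 tape=X[Y]YYYYYX
No transition is defined for (q2, Y); M halts in state q2.

q2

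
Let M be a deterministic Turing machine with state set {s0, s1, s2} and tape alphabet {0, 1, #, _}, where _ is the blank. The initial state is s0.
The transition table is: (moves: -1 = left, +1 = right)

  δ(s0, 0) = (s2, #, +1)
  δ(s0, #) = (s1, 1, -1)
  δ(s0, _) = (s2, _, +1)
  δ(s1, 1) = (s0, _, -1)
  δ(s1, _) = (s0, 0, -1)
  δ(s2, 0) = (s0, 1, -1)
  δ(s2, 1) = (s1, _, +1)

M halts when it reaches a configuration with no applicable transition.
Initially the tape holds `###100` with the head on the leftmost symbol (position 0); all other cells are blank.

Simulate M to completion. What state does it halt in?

s2

state=s0 head=0 tape=__[#]##100   (s0,#)→(s1,1,-1)
state=s1 head=-1 tape=_[_]1##100   (s1,_)→(s0,0,-1)
state=s0 head=-2 tape=[_]01##100   (s0,_)→(s2,_,+1)
state=s2 head=-1 tape=_[0]1##100   (s2,0)→(s0,1,-1)
state=s0 head=-2 tape=[_]11##100   (s0,_)→(s2,_,+1)
state=s2 head=-1 tape=_[1]1##100   (s2,1)→(s1,_,+1)
state=s1 head=0 tape=__[1]##100   (s1,1)→(s0,_,-1)
state=s0 head=-1 tape=_[_]_##100   (s0,_)→(s2,_,+1)
state=s2 head=0 tape=__[_]##100
No transition is defined for (s2, _); M halts in state s2.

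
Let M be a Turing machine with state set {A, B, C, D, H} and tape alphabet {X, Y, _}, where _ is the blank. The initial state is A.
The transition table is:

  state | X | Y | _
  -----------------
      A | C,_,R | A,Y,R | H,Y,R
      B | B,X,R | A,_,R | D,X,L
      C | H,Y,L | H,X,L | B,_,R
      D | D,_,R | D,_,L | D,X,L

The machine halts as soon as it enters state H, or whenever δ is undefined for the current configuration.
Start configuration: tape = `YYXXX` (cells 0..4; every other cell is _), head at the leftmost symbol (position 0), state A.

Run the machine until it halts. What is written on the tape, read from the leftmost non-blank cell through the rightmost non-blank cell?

YY_YX

A | [Y]YXXX   read Y → write Y, move R, go to A
A | Y[Y]XXX   read Y → write Y, move R, go to A
A | YY[X]XX   read X → write _, move R, go to C
C | YY_[X]X   read X → write Y, move L, go to H
H | YY[_]YX
The non-blank tape span at halt is YY_YX.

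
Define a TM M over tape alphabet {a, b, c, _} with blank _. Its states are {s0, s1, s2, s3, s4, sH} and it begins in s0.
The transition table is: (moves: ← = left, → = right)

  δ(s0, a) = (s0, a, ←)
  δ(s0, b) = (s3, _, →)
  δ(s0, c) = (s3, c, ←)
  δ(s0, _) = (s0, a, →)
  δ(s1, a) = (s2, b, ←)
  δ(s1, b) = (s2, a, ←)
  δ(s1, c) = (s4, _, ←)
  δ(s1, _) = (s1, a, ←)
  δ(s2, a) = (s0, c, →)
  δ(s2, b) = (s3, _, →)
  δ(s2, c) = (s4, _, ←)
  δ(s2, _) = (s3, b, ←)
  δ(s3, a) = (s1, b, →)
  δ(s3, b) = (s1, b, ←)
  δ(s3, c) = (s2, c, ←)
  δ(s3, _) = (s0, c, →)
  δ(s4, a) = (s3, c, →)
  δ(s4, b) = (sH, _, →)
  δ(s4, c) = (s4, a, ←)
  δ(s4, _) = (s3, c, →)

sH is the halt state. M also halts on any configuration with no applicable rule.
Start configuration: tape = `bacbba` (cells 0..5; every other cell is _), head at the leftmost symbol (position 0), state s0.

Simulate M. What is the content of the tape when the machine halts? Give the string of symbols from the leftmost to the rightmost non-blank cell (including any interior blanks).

bba

state=s0 head=0 tape=[b]acbba   (s0,b)→(s3,_,→)
state=s3 head=1 tape=_[a]cbba   (s3,a)→(s1,b,→)
state=s1 head=2 tape=_b[c]bba   (s1,c)→(s4,_,←)
state=s4 head=1 tape=_[b]_bba   (s4,b)→(sH,_,→)
state=sH head=2 tape=__[_]bba
The non-blank tape span at halt is bba.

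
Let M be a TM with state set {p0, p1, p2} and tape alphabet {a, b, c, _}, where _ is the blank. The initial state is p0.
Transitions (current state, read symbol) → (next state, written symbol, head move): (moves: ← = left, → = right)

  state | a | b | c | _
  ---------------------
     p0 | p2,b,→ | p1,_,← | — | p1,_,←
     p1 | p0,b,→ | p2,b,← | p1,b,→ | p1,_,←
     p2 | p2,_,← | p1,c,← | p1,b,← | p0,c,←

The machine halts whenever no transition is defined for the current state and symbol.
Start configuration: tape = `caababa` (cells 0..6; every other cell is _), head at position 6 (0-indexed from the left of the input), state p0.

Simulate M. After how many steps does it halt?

p0 | caabab[a]_   read a → write b, move →, go to p2
p2 | caababb[_]   read _ → write c, move ←, go to p0
p0 | caabab[b]c   read b → write _, move ←, go to p1
p1 | caaba[b]_c   read b → write b, move ←, go to p2
p2 | caab[a]b_c   read a → write _, move ←, go to p2
p2 | caa[b]_b_c   read b → write c, move ←, go to p1
p1 | ca[a]c_b_c   read a → write b, move →, go to p0
p0 | cab[c]_b_c
M halts after 7 transitions.

7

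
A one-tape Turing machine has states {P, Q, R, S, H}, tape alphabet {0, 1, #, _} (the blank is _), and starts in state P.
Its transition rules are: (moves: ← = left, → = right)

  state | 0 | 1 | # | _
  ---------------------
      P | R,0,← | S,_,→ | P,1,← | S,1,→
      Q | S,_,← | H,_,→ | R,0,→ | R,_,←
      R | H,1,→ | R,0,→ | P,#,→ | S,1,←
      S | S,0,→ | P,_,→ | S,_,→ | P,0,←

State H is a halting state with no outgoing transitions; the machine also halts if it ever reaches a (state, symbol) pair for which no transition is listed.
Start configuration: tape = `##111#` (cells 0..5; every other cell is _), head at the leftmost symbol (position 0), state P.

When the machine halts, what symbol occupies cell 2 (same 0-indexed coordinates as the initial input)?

_

state=P head=0 tape=_[#]#111#__   (P,#)→(P,1,←)
state=P head=-1 tape=[_]1#111#__   (P,_)→(S,1,→)
state=S head=0 tape=1[1]#111#__   (S,1)→(P,_,→)
state=P head=1 tape=1_[#]111#__   (P,#)→(P,1,←)
state=P head=0 tape=1[_]1111#__   (P,_)→(S,1,→)
state=S head=1 tape=11[1]111#__   (S,1)→(P,_,→)
state=P head=2 tape=11_[1]11#__   (P,1)→(S,_,→)
state=S head=3 tape=11__[1]1#__   (S,1)→(P,_,→)
state=P head=4 tape=11___[1]#__   (P,1)→(S,_,→)
state=S head=5 tape=11____[#]__   (S,#)→(S,_,→)
state=S head=6 tape=11_____[_]_   (S,_)→(P,0,←)
state=P head=5 tape=11____[_]0_   (P,_)→(S,1,→)
state=S head=6 tape=11____1[0]_   (S,0)→(S,0,→)
state=S head=7 tape=11____10[_]   (S,_)→(P,0,←)
state=P head=6 tape=11____1[0]0   (P,0)→(R,0,←)
state=R head=5 tape=11____[1]00   (R,1)→(R,0,→)
state=R head=6 tape=11____0[0]0   (R,0)→(H,1,→)
state=H head=7 tape=11____01[0]
Cell 2 holds _ when M halts.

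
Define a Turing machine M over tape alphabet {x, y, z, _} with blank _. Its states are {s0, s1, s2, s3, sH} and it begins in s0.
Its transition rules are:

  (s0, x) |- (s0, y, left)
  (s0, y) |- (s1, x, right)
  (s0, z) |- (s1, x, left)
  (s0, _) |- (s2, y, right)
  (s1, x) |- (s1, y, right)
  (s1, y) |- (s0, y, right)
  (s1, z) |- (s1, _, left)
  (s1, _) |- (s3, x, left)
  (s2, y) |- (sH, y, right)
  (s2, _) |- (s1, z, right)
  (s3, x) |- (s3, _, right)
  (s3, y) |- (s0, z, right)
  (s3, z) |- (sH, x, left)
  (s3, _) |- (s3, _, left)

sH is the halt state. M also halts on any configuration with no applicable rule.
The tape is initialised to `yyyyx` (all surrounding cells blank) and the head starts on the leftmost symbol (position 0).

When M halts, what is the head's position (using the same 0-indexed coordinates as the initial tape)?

s0 | [y]yyyx___   read y → write x, move right, go to s1
s1 | x[y]yyx___   read y → write y, move right, go to s0
s0 | xy[y]yx___   read y → write x, move right, go to s1
s1 | xyx[y]x___   read y → write y, move right, go to s0
s0 | xyxy[x]___   read x → write y, move left, go to s0
s0 | xyx[y]y___   read y → write x, move right, go to s1
s1 | xyxx[y]___   read y → write y, move right, go to s0
s0 | xyxxy[_]__   read _ → write y, move right, go to s2
s2 | xyxxyy[_]_   read _ → write z, move right, go to s1
s1 | xyxxyyz[_]   read _ → write x, move left, go to s3
s3 | xyxxyy[z]x   read z → write x, move left, go to sH
sH | xyxxy[y]xx
At halt the head is at cell 5.

5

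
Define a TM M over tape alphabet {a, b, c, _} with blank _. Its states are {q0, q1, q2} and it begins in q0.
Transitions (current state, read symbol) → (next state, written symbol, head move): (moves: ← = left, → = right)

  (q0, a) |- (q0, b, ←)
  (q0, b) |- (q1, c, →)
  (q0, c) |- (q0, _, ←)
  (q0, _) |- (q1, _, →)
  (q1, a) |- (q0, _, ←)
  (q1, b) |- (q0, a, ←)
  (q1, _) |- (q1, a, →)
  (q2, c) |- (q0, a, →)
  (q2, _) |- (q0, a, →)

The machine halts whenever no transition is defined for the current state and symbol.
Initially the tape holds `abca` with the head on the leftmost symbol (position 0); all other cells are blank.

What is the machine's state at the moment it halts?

q0 | _[a]bca   read a → write b, move ←, go to q0
q0 | [_]bbca   read _ → write _, move →, go to q1
q1 | _[b]bca   read b → write a, move ←, go to q0
q0 | [_]abca   read _ → write _, move →, go to q1
q1 | _[a]bca   read a → write _, move ←, go to q0
q0 | [_]_bca   read _ → write _, move →, go to q1
q1 | _[_]bca   read _ → write a, move →, go to q1
q1 | _a[b]ca   read b → write a, move ←, go to q0
q0 | _[a]aca   read a → write b, move ←, go to q0
q0 | [_]baca   read _ → write _, move →, go to q1
q1 | _[b]aca   read b → write a, move ←, go to q0
q0 | [_]aaca   read _ → write _, move →, go to q1
q1 | _[a]aca   read a → write _, move ←, go to q0
q0 | [_]_aca   read _ → write _, move →, go to q1
q1 | _[_]aca   read _ → write a, move →, go to q1
q1 | _a[a]ca   read a → write _, move ←, go to q0
q0 | _[a]_ca   read a → write b, move ←, go to q0
q0 | [_]b_ca   read _ → write _, move →, go to q1
q1 | _[b]_ca   read b → write a, move ←, go to q0
q0 | [_]a_ca   read _ → write _, move →, go to q1
q1 | _[a]_ca   read a → write _, move ←, go to q0
q0 | [_]__ca   read _ → write _, move →, go to q1
q1 | _[_]_ca   read _ → write a, move →, go to q1
q1 | _a[_]ca   read _ → write a, move →, go to q1
q1 | _aa[c]a
No transition is defined for (q1, c); M halts in state q1.

q1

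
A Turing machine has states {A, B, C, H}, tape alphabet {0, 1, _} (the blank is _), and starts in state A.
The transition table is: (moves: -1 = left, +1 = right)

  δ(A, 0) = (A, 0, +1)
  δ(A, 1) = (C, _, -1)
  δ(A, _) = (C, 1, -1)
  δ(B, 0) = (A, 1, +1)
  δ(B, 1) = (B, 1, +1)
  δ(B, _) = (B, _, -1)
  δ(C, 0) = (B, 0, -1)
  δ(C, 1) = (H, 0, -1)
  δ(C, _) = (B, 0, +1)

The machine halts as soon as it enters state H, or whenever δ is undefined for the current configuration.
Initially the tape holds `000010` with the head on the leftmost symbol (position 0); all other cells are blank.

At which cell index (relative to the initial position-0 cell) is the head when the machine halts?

2

state=A head=0 tape=[0]00010   (A,0)→(A,0,+1)
state=A head=1 tape=0[0]0010   (A,0)→(A,0,+1)
state=A head=2 tape=00[0]010   (A,0)→(A,0,+1)
state=A head=3 tape=000[0]10   (A,0)→(A,0,+1)
state=A head=4 tape=0000[1]0   (A,1)→(C,_,-1)
state=C head=3 tape=000[0]_0   (C,0)→(B,0,-1)
state=B head=2 tape=00[0]0_0   (B,0)→(A,1,+1)
state=A head=3 tape=001[0]_0   (A,0)→(A,0,+1)
state=A head=4 tape=0010[_]0   (A,_)→(C,1,-1)
state=C head=3 tape=001[0]10   (C,0)→(B,0,-1)
state=B head=2 tape=00[1]010   (B,1)→(B,1,+1)
state=B head=3 tape=001[0]10   (B,0)→(A,1,+1)
state=A head=4 tape=0011[1]0   (A,1)→(C,_,-1)
state=C head=3 tape=001[1]_0   (C,1)→(H,0,-1)
state=H head=2 tape=00[1]0_0
At halt the head is at cell 2.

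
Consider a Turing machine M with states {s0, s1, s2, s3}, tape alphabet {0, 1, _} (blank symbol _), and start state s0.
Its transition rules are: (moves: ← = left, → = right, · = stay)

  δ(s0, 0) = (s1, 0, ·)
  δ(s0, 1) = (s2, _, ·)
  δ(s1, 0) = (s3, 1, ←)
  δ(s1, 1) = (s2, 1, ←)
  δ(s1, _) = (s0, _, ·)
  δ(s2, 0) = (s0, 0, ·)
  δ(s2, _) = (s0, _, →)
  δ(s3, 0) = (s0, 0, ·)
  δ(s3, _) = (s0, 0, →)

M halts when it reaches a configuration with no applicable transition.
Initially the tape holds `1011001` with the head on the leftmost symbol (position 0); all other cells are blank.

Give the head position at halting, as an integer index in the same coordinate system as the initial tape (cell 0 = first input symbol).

7

state=s0 head=0 tape=[1]011001_   (s0,1)→(s2,_,·)
state=s2 head=0 tape=[_]011001_   (s2,_)→(s0,_,→)
state=s0 head=1 tape=_[0]11001_   (s0,0)→(s1,0,·)
state=s1 head=1 tape=_[0]11001_   (s1,0)→(s3,1,←)
state=s3 head=0 tape=[_]111001_   (s3,_)→(s0,0,→)
state=s0 head=1 tape=0[1]11001_   (s0,1)→(s2,_,·)
state=s2 head=1 tape=0[_]11001_   (s2,_)→(s0,_,→)
state=s0 head=2 tape=0_[1]1001_   (s0,1)→(s2,_,·)
state=s2 head=2 tape=0_[_]1001_   (s2,_)→(s0,_,→)
state=s0 head=3 tape=0__[1]001_   (s0,1)→(s2,_,·)
state=s2 head=3 tape=0__[_]001_   (s2,_)→(s0,_,→)
state=s0 head=4 tape=0___[0]01_   (s0,0)→(s1,0,·)
state=s1 head=4 tape=0___[0]01_   (s1,0)→(s3,1,←)
state=s3 head=3 tape=0__[_]101_   (s3,_)→(s0,0,→)
state=s0 head=4 tape=0__0[1]01_   (s0,1)→(s2,_,·)
state=s2 head=4 tape=0__0[_]01_   (s2,_)→(s0,_,→)
state=s0 head=5 tape=0__0_[0]1_   (s0,0)→(s1,0,·)
state=s1 head=5 tape=0__0_[0]1_   (s1,0)→(s3,1,←)
state=s3 head=4 tape=0__0[_]11_   (s3,_)→(s0,0,→)
state=s0 head=5 tape=0__00[1]1_   (s0,1)→(s2,_,·)
state=s2 head=5 tape=0__00[_]1_   (s2,_)→(s0,_,→)
state=s0 head=6 tape=0__00_[1]_   (s0,1)→(s2,_,·)
state=s2 head=6 tape=0__00_[_]_   (s2,_)→(s0,_,→)
state=s0 head=7 tape=0__00__[_]
At halt the head is at cell 7.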